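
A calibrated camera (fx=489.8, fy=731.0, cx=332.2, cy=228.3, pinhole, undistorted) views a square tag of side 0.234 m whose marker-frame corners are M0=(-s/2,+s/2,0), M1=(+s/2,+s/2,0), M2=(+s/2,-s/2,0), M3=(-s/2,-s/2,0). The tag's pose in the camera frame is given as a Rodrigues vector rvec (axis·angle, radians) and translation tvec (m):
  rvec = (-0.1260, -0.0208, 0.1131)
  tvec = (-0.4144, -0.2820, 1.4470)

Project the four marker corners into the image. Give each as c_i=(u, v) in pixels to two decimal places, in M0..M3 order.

Intrinsics K: fx=489.8, fy=731.0, cx=332.2, cy=228.3
Marker side s = 0.234 m; corners in marker frame (Z=0):
  M0 = (-0.1170, +0.1170, 0)
  M1 = (+0.1170, +0.1170, 0)
  M2 = (+0.1170, -0.1170, 0)
  M3 = (-0.1170, -0.1170, 0)
rvec = (-0.1260, -0.0208, 0.1131), |rvec| = θ = 0.17059 rad = 9.774°
Rodrigues: sinθ=0.16976, 1−cosθ=0.01451; R = I + sinθ·[k]× + (1−cosθ)·[k]×²:
    [+0.99340 -0.11125 -0.02781]
    [+0.11386 +0.98570 +0.12422]
    [+0.01359 -0.12656 +0.99187]
t = (-0.4144, -0.2820, 1.4470) m
M0: Pc = R·M0+t = (-0.54364, -0.17999, +1.43060); u = 489.8·(-0.54364)/1.43060 + 332.2 = 146.0708, v = 731.0·(-0.17999)/1.43060 + 228.3 = 136.3275
M1: Pc = R·M1+t = (-0.31119, -0.15335, +1.43378); u = 489.8·(-0.31119)/1.43378 + 332.2 = 225.8940, v = 731.0·(-0.15335)/1.43378 + 228.3 = 150.1153
M2: Pc = R·M2+t = (-0.28516, -0.38401, +1.46340); u = 489.8·(-0.28516)/1.46340 + 332.2 = 236.7581, v = 731.0·(-0.38401)/1.46340 + 228.3 = 36.4807
M3: Pc = R·M3+t = (-0.51761, -0.41065, +1.46022); u = 489.8·(-0.51761)/1.46022 + 332.2 = 158.5775, v = 731.0·(-0.41065)/1.46022 + 228.3 = 22.7251

c0=(146.07, 136.33) c1=(225.89, 150.12) c2=(236.76, 36.48) c3=(158.58, 22.73)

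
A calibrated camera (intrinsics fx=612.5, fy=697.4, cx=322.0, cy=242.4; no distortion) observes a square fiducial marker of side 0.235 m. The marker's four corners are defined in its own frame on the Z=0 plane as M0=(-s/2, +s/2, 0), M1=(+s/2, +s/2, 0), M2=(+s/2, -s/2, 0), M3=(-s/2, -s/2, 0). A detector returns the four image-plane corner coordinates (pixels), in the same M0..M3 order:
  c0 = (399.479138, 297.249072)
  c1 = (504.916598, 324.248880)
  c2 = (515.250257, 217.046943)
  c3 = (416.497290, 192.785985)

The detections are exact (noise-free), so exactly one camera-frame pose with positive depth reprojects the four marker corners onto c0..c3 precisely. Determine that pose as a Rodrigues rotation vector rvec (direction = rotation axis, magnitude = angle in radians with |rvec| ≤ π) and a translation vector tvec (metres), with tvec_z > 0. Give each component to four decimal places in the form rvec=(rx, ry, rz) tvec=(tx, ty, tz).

rvec=(-0.4124, 0.0121, 0.2270) tvec=(0.3118, 0.0272, 1.3937)

Intrinsics K: fx=612.5, fy=697.4, cx=322.0, cy=242.4
Marker side s = 0.235 m; corners in marker frame (Z=0):
  M0 = (-0.1175, +0.1175, 0)
  M1 = (+0.1175, +0.1175, 0)
  M2 = (+0.1175, -0.1175, 0)
  M3 = (-0.1175, -0.1175, 0)
Detected image corners:
  c0 = (399.479138, 297.249072) px
  c1 = (504.916598, 324.248880) px
  c2 = (515.250257, 217.046943) px
  c3 = (416.497290, 192.785985) px
Planar DLT: solve 8×8 A·h = b for H (H[2,2]=1):
  H  [+415.00988 -188.69606 +459.01633]
  H  [+98.21970 +377.06154 +256.00381]
  H  [-0.04131 -0.28414 +1.00000]
B = K⁻¹H; ‖b₁‖=0.717490, ‖b₂‖=0.717490; λ = 2/(‖b₁‖+‖b₂‖) = 1.393749, sign → tz>0 ⇒ λ=+1.393749
r₁ = λ·B[:,0] = (+0.97463,+0.21630,-0.05758); r₂ = λ·B[:,1] = (-0.22118,+0.89120,-0.39602)
r₃ = r₁×r₂ = (-0.03435,+0.39871,+0.91643); SVD([r₁ r₂ r₃]) → R = UVᵀ:
  R  [+0.97463 -0.22118 -0.03435]
  R  [+0.21630 +0.89120 +0.39871]
  R  [-0.05758 -0.39602 +0.91643]
t = (+0.31178, +0.02719, +1.39375) m
tr R = 2.782264; θ = arccos((tr R − 1)/2) = 0.470963 rad = 26.984°
axis k = ((R−Rᵀ)₃₂, (R−Rᵀ)₁₃, (R−Rᵀ)₂₁) / (2 sinθ) = (-0.875750, +0.025595, +0.482086)
rvec = θ·k = (-0.412446, +0.012054, +0.227045)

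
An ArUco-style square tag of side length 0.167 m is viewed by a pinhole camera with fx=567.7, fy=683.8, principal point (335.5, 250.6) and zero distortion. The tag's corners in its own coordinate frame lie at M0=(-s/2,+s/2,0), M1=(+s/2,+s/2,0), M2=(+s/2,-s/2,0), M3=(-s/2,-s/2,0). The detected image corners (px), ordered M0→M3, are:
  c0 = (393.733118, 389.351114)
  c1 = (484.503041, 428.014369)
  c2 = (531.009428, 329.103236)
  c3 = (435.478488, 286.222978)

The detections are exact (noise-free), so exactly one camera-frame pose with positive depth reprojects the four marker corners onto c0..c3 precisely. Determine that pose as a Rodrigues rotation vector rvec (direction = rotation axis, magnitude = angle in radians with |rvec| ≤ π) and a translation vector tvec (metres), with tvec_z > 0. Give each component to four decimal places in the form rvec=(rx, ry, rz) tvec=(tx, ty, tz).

Intrinsics K: fx=567.7, fy=683.8, cx=335.5, cy=250.6
Marker side s = 0.167 m; corners in marker frame (Z=0):
  M0 = (-0.0835, +0.0835, 0)
  M1 = (+0.0835, +0.0835, 0)
  M2 = (+0.0835, -0.0835, 0)
  M3 = (-0.0835, -0.0835, 0)
Detected image corners:
  c0 = (393.733118, 389.351114) px
  c1 = (484.503041, 428.014369) px
  c2 = (531.009428, 329.103236) px
  c3 = (435.478488, 286.222978) px
Planar DLT: solve 8×8 A·h = b for H (H[2,2]=1):
  H  [+606.31630 -100.01725 +460.93737]
  H  [+281.78590 +732.42639 +359.85649]
  H  [+0.10615 +0.35634 +1.00000]
B = K⁻¹H; ‖b₁‖=1.077565, ‖b₂‖=1.077565; λ = 2/(‖b₁‖+‖b₂‖) = 0.928019, sign → tz>0 ⇒ λ=+0.928019
r₁ = λ·B[:,0] = (+0.93293,+0.34632,+0.09851); r₂ = λ·B[:,1] = (-0.35893,+0.87282,+0.33069)
r₃ = r₁×r₂ = (+0.02855,-0.34386,+0.93859); SVD([r₁ r₂ r₃]) → R = UVᵀ:
  R  [+0.93293 -0.35893 +0.02855]
  R  [+0.34632 +0.87282 -0.34386]
  R  [+0.09851 +0.33069 +0.93859]
t = (+0.20505, +0.14828, +0.92802) m
tr R = 2.744335; θ = arccos((tr R − 1)/2) = 0.511181 rad = 29.289°
axis k = ((R−Rᵀ)₃₂, (R−Rᵀ)₁₃, (R−Rᵀ)₂₁) / (2 sinθ) = (+0.689433, -0.071505, +0.720811)
rvec = θ·k = (+0.352425, -0.036552, +0.368465)

rvec=(0.3524, -0.0366, 0.3685) tvec=(0.2051, 0.1483, 0.9280)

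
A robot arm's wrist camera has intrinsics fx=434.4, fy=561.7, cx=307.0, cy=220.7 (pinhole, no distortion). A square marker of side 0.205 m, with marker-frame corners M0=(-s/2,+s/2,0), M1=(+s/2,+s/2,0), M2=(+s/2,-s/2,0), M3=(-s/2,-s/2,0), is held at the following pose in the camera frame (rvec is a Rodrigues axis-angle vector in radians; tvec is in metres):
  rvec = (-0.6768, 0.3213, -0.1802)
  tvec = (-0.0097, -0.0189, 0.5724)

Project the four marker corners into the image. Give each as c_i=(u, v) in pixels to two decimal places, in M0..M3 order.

c0=(225.56, 312.76) c1=(389.98, 258.35) c2=(363.65, 106.57) c3=(233.69, 161.13)

Intrinsics K: fx=434.4, fy=561.7, cx=307.0, cy=220.7
Marker side s = 0.205 m; corners in marker frame (Z=0):
  M0 = (-0.1025, +0.1025, 0)
  M1 = (+0.1025, +0.1025, 0)
  M2 = (+0.1025, -0.1025, 0)
  M3 = (-0.1025, -0.1025, 0)
rvec = (-0.6768, 0.3213, -0.1802), |rvec| = θ = 0.77056 rad = 44.150°
Rodrigues: sinθ=0.69654, 1−cosθ=0.28248; R = I + sinθ·[k]× + (1−cosθ)·[k]×²:
    [+0.93544 +0.05944 +0.34846]
    [-0.26634 +0.76663 +0.58424]
    [-0.23241 -0.63933 +0.73297]
t = (-0.0097, -0.0189, 0.5724) m
M0: Pc = R·M0+t = (-0.09949, +0.08698, +0.53069); u = 434.4·(-0.09949)/0.53069 + 307.0 = 225.5617, v = 561.7·(+0.08698)/0.53069 + 220.7 = 312.7623
M1: Pc = R·M1+t = (+0.09227, +0.03238, +0.48305); u = 434.4·(+0.09227)/0.48305 + 307.0 = 389.9819, v = 561.7·(+0.03238)/0.48305 + 220.7 = 258.3521
M2: Pc = R·M2+t = (+0.08009, -0.12478, +0.61411); u = 434.4·(+0.08009)/0.61411 + 307.0 = 363.6532, v = 561.7·(-0.12478)/0.61411 + 220.7 = 106.5689
M3: Pc = R·M3+t = (-0.11167, -0.07018, +0.66175); u = 434.4·(-0.11167)/0.66175 + 307.0 = 233.6925, v = 561.7·(-0.07018)/0.66175 + 220.7 = 161.1310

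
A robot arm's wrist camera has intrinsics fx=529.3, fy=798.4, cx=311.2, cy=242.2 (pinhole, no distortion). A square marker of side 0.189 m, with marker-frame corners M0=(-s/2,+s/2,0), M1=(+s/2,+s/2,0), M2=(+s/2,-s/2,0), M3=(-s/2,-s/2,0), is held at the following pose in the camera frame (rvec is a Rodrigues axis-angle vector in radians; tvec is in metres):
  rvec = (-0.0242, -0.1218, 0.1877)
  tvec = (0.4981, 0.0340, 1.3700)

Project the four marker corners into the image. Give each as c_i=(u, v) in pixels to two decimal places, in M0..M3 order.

Intrinsics K: fx=529.3, fy=798.4, cx=311.2, cy=242.2
Marker side s = 0.189 m; corners in marker frame (Z=0):
  M0 = (-0.0945, +0.0945, 0)
  M1 = (+0.0945, +0.0945, 0)
  M2 = (+0.0945, -0.0945, 0)
  M3 = (-0.0945, -0.0945, 0)
rvec = (-0.0242, -0.1218, 0.1877), |rvec| = θ = 0.22506 rad = 12.895°
Rodrigues: sinθ=0.22317, 1−cosθ=0.02522; R = I + sinθ·[k]× + (1−cosθ)·[k]×²:
    [+0.97507 -0.18465 -0.12304]
    [+0.18759 +0.98217 +0.01261]
    [+0.11851 -0.03538 +0.99232]
t = (0.4981, 0.0340, 1.3700) m
M0: Pc = R·M0+t = (+0.38851, +0.10909, +1.35546); u = 529.3·(+0.38851)/1.35546 + 311.2 = 462.9099, v = 798.4·(+0.10909)/1.35546 + 242.2 = 306.4556
M1: Pc = R·M1+t = (+0.57279, +0.14454, +1.37786); u = 529.3·(+0.57279)/1.37786 + 311.2 = 531.2377, v = 798.4·(+0.14454)/1.37786 + 242.2 = 325.9549
M2: Pc = R·M2+t = (+0.60769, -0.04109, +1.38454); u = 529.3·(+0.60769)/1.38454 + 311.2 = 543.5167, v = 798.4·(-0.04109)/1.38454 + 242.2 = 218.5066
M3: Pc = R·M3+t = (+0.42341, -0.07654, +1.36214); u = 529.3·(+0.42341)/1.36214 + 311.2 = 475.7262, v = 798.4·(-0.07654)/1.36214 + 242.2 = 197.3362

c0=(462.91, 306.46) c1=(531.24, 325.95) c2=(543.52, 218.51) c3=(475.73, 197.34)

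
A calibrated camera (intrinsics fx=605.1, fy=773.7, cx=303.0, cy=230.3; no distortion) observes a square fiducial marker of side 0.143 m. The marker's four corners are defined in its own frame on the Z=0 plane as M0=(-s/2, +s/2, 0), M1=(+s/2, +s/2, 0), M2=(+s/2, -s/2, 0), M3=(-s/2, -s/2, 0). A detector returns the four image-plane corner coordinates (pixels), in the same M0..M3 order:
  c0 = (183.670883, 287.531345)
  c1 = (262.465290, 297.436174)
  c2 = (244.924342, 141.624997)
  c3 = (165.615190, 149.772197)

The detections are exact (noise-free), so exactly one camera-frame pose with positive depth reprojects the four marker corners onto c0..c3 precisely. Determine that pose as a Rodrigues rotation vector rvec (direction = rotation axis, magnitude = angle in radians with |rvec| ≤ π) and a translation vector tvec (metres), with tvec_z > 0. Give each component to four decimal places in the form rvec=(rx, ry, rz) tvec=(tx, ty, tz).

rvec=(0.2157, 0.6907, -0.0603) tvec=(-0.1115, -0.0095, 0.7404)

Intrinsics K: fx=605.1, fy=773.7, cx=303.0, cy=230.3
Marker side s = 0.143 m; corners in marker frame (Z=0):
  M0 = (-0.0715, +0.0715, 0)
  M1 = (+0.0715, +0.0715, 0)
  M2 = (+0.0715, -0.0715, 0)
  M3 = (-0.0715, -0.0715, 0)
Detected image corners:
  c0 = (183.670883, 287.531345) px
  c1 = (262.465290, 297.436174) px
  c2 = (244.924342, 141.624997) px
  c3 = (165.615190, 149.772197) px
Planar DLT: solve 8×8 A·h = b for H (H[2,2]=1):
  H  [+368.28249 +175.86571 +211.88676]
  H  [-181.51025 +1075.05183 +220.32085]
  H  [-0.86145 +0.23949 +1.00000]
B = K⁻¹H; ‖b₁‖=1.350619, ‖b₂‖=1.350619; λ = 2/(‖b₁‖+‖b₂‖) = 0.740401, sign → tz>0 ⇒ λ=+0.740401
r₁ = λ·B[:,0] = (+0.77002,+0.01616,-0.63782); r₂ = λ·B[:,1] = (+0.12640,+0.97600,+0.17732)
r₃ = r₁×r₂ = (+0.62538,-0.21716,+0.74950); SVD([r₁ r₂ r₃]) → R = UVᵀ:
  R  [+0.77002 +0.12640 +0.62538]
  R  [+0.01616 +0.97600 -0.21716]
  R  [-0.63782 +0.17732 +0.74950]
t = (-0.11149, -0.00955, +0.74040) m
tr R = 2.495514; θ = arccos((tr R − 1)/2) = 0.726119 rad = 41.604°
axis k = ((R−Rᵀ)₃₂, (R−Rᵀ)₁₃, (R−Rᵀ)₂₁) / (2 sinθ) = (+0.297057, +0.951244, -0.083018)
rvec = θ·k = (+0.215699, +0.690716, -0.060281)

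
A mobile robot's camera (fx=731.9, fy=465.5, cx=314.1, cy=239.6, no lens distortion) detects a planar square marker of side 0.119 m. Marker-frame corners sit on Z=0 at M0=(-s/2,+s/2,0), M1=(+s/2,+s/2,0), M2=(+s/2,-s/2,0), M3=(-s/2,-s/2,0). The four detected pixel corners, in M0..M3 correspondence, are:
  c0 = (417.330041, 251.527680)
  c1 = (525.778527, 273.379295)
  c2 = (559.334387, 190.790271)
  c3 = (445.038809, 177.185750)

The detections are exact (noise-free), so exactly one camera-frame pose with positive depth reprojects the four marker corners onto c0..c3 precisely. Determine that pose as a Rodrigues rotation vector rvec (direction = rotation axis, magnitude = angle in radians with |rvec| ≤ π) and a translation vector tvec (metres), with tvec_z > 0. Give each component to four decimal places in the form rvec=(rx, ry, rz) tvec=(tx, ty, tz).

rvec=(0.0486, 0.7088, 0.2502) tvec=(0.1597, -0.0243, 0.6893)

Intrinsics K: fx=731.9, fy=465.5, cx=314.1, cy=239.6
Marker side s = 0.119 m; corners in marker frame (Z=0):
  M0 = (-0.0595, +0.0595, 0)
  M1 = (+0.0595, +0.0595, 0)
  M2 = (+0.0595, -0.0595, 0)
  M3 = (-0.0595, -0.0595, 0)
Detected image corners:
  c0 = (417.330041, 251.527680) px
  c1 = (525.778527, 273.379295) px
  c2 = (559.334387, 190.790271) px
  c3 = (445.038809, 177.185750) px
Planar DLT: solve 8×8 A·h = b for H (H[2,2]=1):
  H  [+485.07445 -165.18576 +483.63418]
  H  [-57.20930 +699.13064 +223.16839]
  H  [-0.92540 +0.18665 +1.00000]
B = K⁻¹H; ‖b₁‖=1.450751, ‖b₂‖=1.450751; λ = 2/(‖b₁‖+‖b₂‖) = 0.689298, sign → tz>0 ⇒ λ=+0.689298
r₁ = λ·B[:,0] = (+0.73059,+0.24361,-0.63788); r₂ = λ·B[:,1] = (-0.21079,+0.96903,+0.12866)
r₃ = r₁×r₂ = (+0.64947,+0.04046,+0.75931); SVD([r₁ r₂ r₃]) → R = UVᵀ:
  R  [+0.73059 -0.21079 +0.64947]
  R  [+0.24361 +0.96903 +0.04046]
  R  [-0.63788 +0.12866 +0.75931]
t = (+0.15967, -0.02433, +0.68930) m
tr R = 2.458932; θ = arccos((tr R − 1)/2) = 0.753256 rad = 43.158°
axis k = ((R−Rᵀ)₃₂, (R−Rᵀ)₁₃, (R−Rᵀ)₂₁) / (2 sinθ) = (+0.064473, +0.941019, +0.332154)
rvec = θ·k = (+0.048565, +0.708828, +0.250197)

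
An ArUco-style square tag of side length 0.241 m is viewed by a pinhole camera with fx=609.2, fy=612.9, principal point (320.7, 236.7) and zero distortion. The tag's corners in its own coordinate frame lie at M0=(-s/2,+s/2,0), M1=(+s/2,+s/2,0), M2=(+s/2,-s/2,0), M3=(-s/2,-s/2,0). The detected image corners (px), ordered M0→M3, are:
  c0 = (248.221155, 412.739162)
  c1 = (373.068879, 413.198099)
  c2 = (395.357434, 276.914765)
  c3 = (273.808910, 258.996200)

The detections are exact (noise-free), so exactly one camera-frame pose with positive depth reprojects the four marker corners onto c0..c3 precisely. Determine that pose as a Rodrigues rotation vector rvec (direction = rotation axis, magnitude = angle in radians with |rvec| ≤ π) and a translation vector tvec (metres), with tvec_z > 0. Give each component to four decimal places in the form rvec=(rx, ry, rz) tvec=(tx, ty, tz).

Intrinsics K: fx=609.2, fy=612.9, cx=320.7, cy=236.7
Marker side s = 0.241 m; corners in marker frame (Z=0):
  M0 = (-0.1205, +0.1205, 0)
  M1 = (+0.1205, +0.1205, 0)
  M2 = (+0.1205, -0.1205, 0)
  M3 = (-0.1205, -0.1205, 0)
Detected image corners:
  c0 = (248.221155, 412.739162) px
  c1 = (373.068879, 413.198099) px
  c2 = (395.357434, 276.914765) px
  c3 = (273.808910, 258.996200) px
Planar DLT: solve 8×8 A·h = b for H (H[2,2]=1):
  H  [+672.64133 -103.39201 +326.34891]
  H  [+208.57769 +594.80583 +340.61790]
  H  [+0.50047 -0.01388 +1.00000]
B = K⁻¹H; ‖b₁‖=0.989357, ‖b₂‖=0.989357; λ = 2/(‖b₁‖+‖b₂‖) = 1.010758, sign → tz>0 ⇒ λ=+1.010758
r₁ = λ·B[:,0] = (+0.84972,+0.14862,+0.50585); r₂ = λ·B[:,1] = (-0.16416,+0.98633,-0.01402)
r₃ = r₁×r₂ = (-0.50102,-0.07112,+0.86251); SVD([r₁ r₂ r₃]) → R = UVᵀ:
  R  [+0.84972 -0.16416 -0.50102]
  R  [+0.14862 +0.98633 -0.07112]
  R  [+0.50585 -0.01402 +0.86251]
t = (+0.00937, +0.17138, +1.01076) m
tr R = 2.698565; θ = arccos((tr R − 1)/2) = 0.556172 rad = 31.866°
axis k = ((R−Rᵀ)₃₂, (R−Rᵀ)₁₃, (R−Rᵀ)₂₁) / (2 sinθ) = (+0.054077, -0.953586, +0.296225)
rvec = θ·k = (+0.030076, -0.530357, +0.164752)

rvec=(0.0301, -0.5304, 0.1648) tvec=(0.0094, 0.1714, 1.0108)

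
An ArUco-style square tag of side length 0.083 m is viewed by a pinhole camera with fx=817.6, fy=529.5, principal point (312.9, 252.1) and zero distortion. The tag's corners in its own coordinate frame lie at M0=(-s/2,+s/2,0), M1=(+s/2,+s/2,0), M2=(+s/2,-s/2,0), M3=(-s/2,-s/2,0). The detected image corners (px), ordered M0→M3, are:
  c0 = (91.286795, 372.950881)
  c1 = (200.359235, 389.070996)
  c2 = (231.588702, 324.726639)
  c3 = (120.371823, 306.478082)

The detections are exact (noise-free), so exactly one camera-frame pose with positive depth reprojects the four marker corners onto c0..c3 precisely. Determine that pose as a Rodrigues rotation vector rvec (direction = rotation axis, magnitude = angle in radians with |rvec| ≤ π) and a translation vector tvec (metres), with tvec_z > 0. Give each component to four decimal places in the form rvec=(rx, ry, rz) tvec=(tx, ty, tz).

rvec=(0.2214, -0.1581, 0.2947) tvec=(-0.1118, 0.1103, 0.6035)

Intrinsics K: fx=817.6, fy=529.5, cx=312.9, cy=252.1
Marker side s = 0.083 m; corners in marker frame (Z=0):
  M0 = (-0.0415, +0.0415, 0)
  M1 = (+0.0415, +0.0415, 0)
  M2 = (+0.0415, -0.0415, 0)
  M3 = (-0.0415, -0.0415, 0)
Detected image corners:
  c0 = (91.286795, 372.950881) px
  c1 = (200.359235, 389.070996) px
  c2 = (231.588702, 324.726639) px
  c3 = (120.371823, 306.478082) px
Planar DLT: solve 8×8 A·h = b for H (H[2,2]=1):
  H  [+1376.47202 -312.18289 +161.40656]
  H  [+314.23816 +898.99029 +348.84948]
  H  [+0.30826 +0.31897 +1.00000]
B = K⁻¹H; ‖b₁‖=1.656986, ‖b₂‖=1.656986; λ = 2/(‖b₁‖+‖b₂‖) = 0.603505, sign → tz>0 ⇒ λ=+0.603505
r₁ = λ·B[:,0] = (+0.94484,+0.26958,+0.18603); r₂ = λ·B[:,1] = (-0.30411,+0.93299,+0.19250)
r₃ = r₁×r₂ = (-0.12167,-0.23845,+0.96350); SVD([r₁ r₂ r₃]) → R = UVᵀ:
  R  [+0.94484 -0.30411 -0.12167]
  R  [+0.26958 +0.93299 -0.23845]
  R  [+0.18603 +0.19250 +0.96350]
t = (-0.11182, +0.11027, +0.60351) m
tr R = 2.841324; θ = arccos((tr R − 1)/2) = 0.401024 rad = 22.977°
axis k = ((R−Rᵀ)₃₂, (R−Rᵀ)₁₃, (R−Rᵀ)₂₁) / (2 sinθ) = (+0.551995, -0.394131, +0.734821)
rvec = θ·k = (+0.221363, -0.158056, +0.294681)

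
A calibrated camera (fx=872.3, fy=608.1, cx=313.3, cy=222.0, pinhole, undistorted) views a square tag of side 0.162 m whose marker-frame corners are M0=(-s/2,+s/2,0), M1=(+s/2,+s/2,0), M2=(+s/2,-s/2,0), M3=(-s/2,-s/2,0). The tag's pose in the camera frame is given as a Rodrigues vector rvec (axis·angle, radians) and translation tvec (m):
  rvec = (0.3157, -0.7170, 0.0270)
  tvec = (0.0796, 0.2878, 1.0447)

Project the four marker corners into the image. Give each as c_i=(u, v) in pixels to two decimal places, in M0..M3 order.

Intrinsics K: fx=872.3, fy=608.1, cx=313.3, cy=222.0
Marker side s = 0.162 m; corners in marker frame (Z=0):
  M0 = (-0.0810, +0.0810, 0)
  M1 = (+0.0810, +0.0810, 0)
  M2 = (+0.0810, -0.0810, 0)
  M3 = (-0.0810, -0.0810, 0)
rvec = (0.3157, -0.7170, 0.0270), |rvec| = θ = 0.78389 rad = 44.914°
Rodrigues: sinθ=0.70604, 1−cosθ=0.29183; R = I + sinθ·[k]× + (1−cosθ)·[k]×²:
    [+0.75551 -0.13182 -0.64174]
    [-0.08318 +0.95232 -0.29354]
    [+0.64984 +0.27515 +0.70852]
t = (0.0796, 0.2878, 1.0447) m
M0: Pc = R·M0+t = (+0.00773, +0.37168, +1.01435); u = 872.3·(+0.00773)/1.01435 + 313.3 = 319.9447, v = 608.1·(+0.37168)/1.01435 + 222.0 = 444.8185
M1: Pc = R·M1+t = (+0.13012, +0.35820, +1.11962); u = 872.3·(+0.13012)/1.11962 + 313.3 = 414.6755, v = 608.1·(+0.35820)/1.11962 + 222.0 = 416.5488
M2: Pc = R·M2+t = (+0.15147, +0.20392, +1.07505); u = 872.3·(+0.15147)/1.07505 + 313.3 = 436.2060, v = 608.1·(+0.20392)/1.07505 + 222.0 = 337.3494
M3: Pc = R·M3+t = (+0.02908, +0.21740, +0.96978); u = 872.3·(+0.02908)/0.96978 + 313.3 = 339.4583, v = 608.1·(+0.21740)/0.96978 + 222.0 = 358.3210

c0=(319.94, 444.82) c1=(414.68, 416.55) c2=(436.21, 337.35) c3=(339.46, 358.32)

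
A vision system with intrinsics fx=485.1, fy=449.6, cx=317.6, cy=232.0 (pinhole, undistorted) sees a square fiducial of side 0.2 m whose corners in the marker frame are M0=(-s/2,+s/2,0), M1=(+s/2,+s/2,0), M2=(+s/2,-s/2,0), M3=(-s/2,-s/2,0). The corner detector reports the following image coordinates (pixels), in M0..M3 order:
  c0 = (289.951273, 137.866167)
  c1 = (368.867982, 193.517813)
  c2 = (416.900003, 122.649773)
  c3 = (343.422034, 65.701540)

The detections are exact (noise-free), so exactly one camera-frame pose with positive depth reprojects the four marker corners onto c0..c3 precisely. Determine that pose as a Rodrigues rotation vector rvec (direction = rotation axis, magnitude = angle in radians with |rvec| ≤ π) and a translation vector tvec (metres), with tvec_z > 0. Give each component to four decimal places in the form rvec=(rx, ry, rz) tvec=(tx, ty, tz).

rvec=(-0.1165, -0.2946, 0.5886) tvec=(0.0784, -0.2236, 0.9848)

Intrinsics K: fx=485.1, fy=449.6, cx=317.6, cy=232.0
Marker side s = 0.2 m; corners in marker frame (Z=0):
  M0 = (-0.1000, +0.1000, 0)
  M1 = (+0.1000, +0.1000, 0)
  M2 = (+0.1000, -0.1000, 0)
  M3 = (-0.1000, -0.1000, 0)
Detected image corners:
  c0 = (289.951273, 137.866167) px
  c1 = (368.867982, 193.517813) px
  c2 = (416.900003, 122.649773) px
  c3 = (343.422034, 65.701540) px
Planar DLT: solve 8×8 A·h = b for H (H[2,2]=1):
  H  [+467.21135 -322.43685 +356.20769]
  H  [+313.23786 +332.22846 +129.92451]
  H  [+0.24378 -0.19452 +1.00000]
B = K⁻¹H; ‖b₁‖=1.015386, ‖b₂‖=1.015386; λ = 2/(‖b₁‖+‖b₂‖) = 0.984847, sign → tz>0 ⇒ λ=+0.984847
r₁ = λ·B[:,0] = (+0.79134,+0.56226,+0.24008); r₂ = λ·B[:,1] = (-0.52919,+0.82660,-0.19157)
r₃ = r₁×r₂ = (-0.30616,+0.02455,+0.95166); SVD([r₁ r₂ r₃]) → R = UVᵀ:
  R  [+0.79134 -0.52919 -0.30616]
  R  [+0.56226 +0.82660 +0.02455]
  R  [+0.24008 -0.19157 +0.95166]
t = (+0.07838, -0.22360, +0.98485) m
tr R = 2.569602; θ = arccos((tr R − 1)/2) = 0.668421 rad = 38.298°
axis k = ((R−Rᵀ)₃₂, (R−Rᵀ)₁₃, (R−Rᵀ)₂₁) / (2 sinθ) = (-0.174357, -0.440703, +0.880557)
rvec = θ·k = (-0.116544, -0.294575, +0.588583)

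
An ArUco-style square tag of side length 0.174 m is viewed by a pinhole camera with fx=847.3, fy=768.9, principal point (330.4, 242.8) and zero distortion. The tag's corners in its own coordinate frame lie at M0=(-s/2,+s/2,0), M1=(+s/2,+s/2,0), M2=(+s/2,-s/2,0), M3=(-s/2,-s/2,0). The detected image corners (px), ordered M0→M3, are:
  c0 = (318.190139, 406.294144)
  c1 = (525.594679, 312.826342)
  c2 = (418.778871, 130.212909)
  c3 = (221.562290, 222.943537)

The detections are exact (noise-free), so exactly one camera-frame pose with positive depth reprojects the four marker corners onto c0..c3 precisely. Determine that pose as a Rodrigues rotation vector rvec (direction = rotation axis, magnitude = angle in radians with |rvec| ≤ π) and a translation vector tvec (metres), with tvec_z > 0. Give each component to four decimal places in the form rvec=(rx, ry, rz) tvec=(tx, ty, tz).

rvec=(-0.1386, 0.1000, -0.4666) tvec=(0.0297, 0.0201, 0.6500)

Intrinsics K: fx=847.3, fy=768.9, cx=330.4, cy=242.8
Marker side s = 0.174 m; corners in marker frame (Z=0):
  M0 = (-0.0870, +0.0870, 0)
  M1 = (+0.0870, +0.0870, 0)
  M2 = (+0.0870, -0.0870, 0)
  M3 = (-0.0870, -0.0870, 0)
Detected image corners:
  c0 = (318.190139, 406.294144) px
  c1 = (525.594679, 312.826342) px
  c2 = (418.778871, 130.212909) px
  c3 = (221.562290, 222.943537) px
Planar DLT: solve 8×8 A·h = b for H (H[2,2]=1):
  H  [+1125.42927 +495.40978 +369.10107]
  H  [-561.49879 +987.37524 +266.56126]
  H  [-0.09882 -0.23973 +1.00000]
B = K⁻¹H; ‖b₁‖=1.538361, ‖b₂‖=1.538361; λ = 2/(‖b₁‖+‖b₂‖) = 0.650043, sign → tz>0 ⇒ λ=+0.650043
r₁ = λ·B[:,0] = (+0.88847,-0.45442,-0.06424); r₂ = λ·B[:,1] = (+0.44084,+0.88395,-0.15583)
r₃ = r₁×r₂ = (+0.12759,+0.11014,+0.98569); SVD([r₁ r₂ r₃]) → R = UVᵀ:
  R  [+0.88847 +0.44084 +0.12759]
  R  [-0.45442 +0.88395 +0.11014]
  R  [-0.06424 -0.15583 +0.98569]
t = (+0.02969, +0.02009, +0.65004) m
tr R = 2.758116; θ = arccos((tr R − 1)/2) = 0.496913 rad = 28.471°
axis k = ((R−Rᵀ)₃₂, (R−Rᵀ)₁₃, (R−Rᵀ)₂₁) / (2 sinθ) = (-0.278961, +0.201201, -0.938988)
rvec = θ·k = (-0.138619, +0.099979, -0.466596)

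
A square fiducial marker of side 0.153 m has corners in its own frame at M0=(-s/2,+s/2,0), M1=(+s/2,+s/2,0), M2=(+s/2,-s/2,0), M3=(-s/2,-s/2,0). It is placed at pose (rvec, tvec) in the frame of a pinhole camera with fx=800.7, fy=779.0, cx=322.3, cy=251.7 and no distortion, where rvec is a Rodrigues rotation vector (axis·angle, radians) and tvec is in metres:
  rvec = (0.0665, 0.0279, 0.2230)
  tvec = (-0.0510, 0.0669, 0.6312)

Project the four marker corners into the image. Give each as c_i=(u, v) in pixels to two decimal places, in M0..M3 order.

Intrinsics K: fx=800.7, fy=779.0, cx=322.3, cy=251.7
Marker side s = 0.153 m; corners in marker frame (Z=0):
  M0 = (-0.0765, +0.0765, 0)
  M1 = (+0.0765, +0.0765, 0)
  M2 = (+0.0765, -0.0765, 0)
  M3 = (-0.0765, -0.0765, 0)
rvec = (0.0665, 0.0279, 0.2230), |rvec| = θ = 0.23437 rad = 13.428°
Rodrigues: sinθ=0.23223, 1−cosθ=0.02734; R = I + sinθ·[k]× + (1−cosθ)·[k]×²:
    [+0.97486 -0.22004 +0.03503]
    [+0.22189 +0.97305 -0.06280]
    [-0.02026 +0.06899 +0.99741]
t = (-0.0510, 0.0669, 0.6312) m
M0: Pc = R·M0+t = (-0.14241, +0.12436, +0.63803); u = 800.7·(-0.14241)/0.63803 + 322.3 = 143.5810, v = 779.0·(+0.12436)/0.63803 + 251.7 = 403.5419
M1: Pc = R·M1+t = (+0.00674, +0.15831, +0.63493); u = 800.7·(+0.00674)/0.63493 + 322.3 = 330.8045, v = 779.0·(+0.15831)/0.63493 + 251.7 = 445.9356
M2: Pc = R·M2+t = (+0.04041, +0.00944, +0.62437); u = 800.7·(+0.04041)/0.62437 + 322.3 = 374.1222, v = 779.0·(+0.00944)/0.62437 + 251.7 = 263.4731
M3: Pc = R·M3+t = (-0.10874, -0.02451, +0.62747); u = 800.7·(-0.10874)/0.62747 + 322.3 = 183.5351, v = 779.0·(-0.02451)/0.62747 + 251.7 = 221.2679

c0=(143.58, 403.54) c1=(330.80, 445.94) c2=(374.12, 263.47) c3=(183.54, 221.27)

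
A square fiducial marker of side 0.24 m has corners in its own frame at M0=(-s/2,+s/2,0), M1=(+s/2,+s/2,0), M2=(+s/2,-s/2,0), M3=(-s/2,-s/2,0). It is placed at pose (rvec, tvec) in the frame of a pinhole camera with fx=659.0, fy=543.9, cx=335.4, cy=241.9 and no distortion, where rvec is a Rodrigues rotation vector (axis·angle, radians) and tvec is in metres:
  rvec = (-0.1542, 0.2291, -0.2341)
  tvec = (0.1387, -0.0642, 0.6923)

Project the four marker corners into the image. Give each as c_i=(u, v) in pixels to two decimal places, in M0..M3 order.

Intrinsics K: fx=659.0, fy=543.9, cx=335.4, cy=241.9
Marker side s = 0.24 m; corners in marker frame (Z=0):
  M0 = (-0.1200, +0.1200, 0)
  M1 = (+0.1200, +0.1200, 0)
  M2 = (+0.1200, -0.1200, 0)
  M3 = (-0.1200, -0.1200, 0)
rvec = (-0.1542, 0.2291, -0.2341), |rvec| = θ = 0.36203 rad = 20.743°
Rodrigues: sinθ=0.35418, 1−cosθ=0.06482; R = I + sinθ·[k]× + (1−cosθ)·[k]×²:
    [+0.94694 +0.21155 +0.24198]
    [-0.24649 +0.96114 +0.12433]
    [-0.20628 -0.17738 +0.96228]
t = (0.1387, -0.0642, 0.6923) m
M0: Pc = R·M0+t = (+0.05045, +0.08072, +0.69577); u = 659.0·(+0.05045)/0.69577 + 335.4 = 383.1870, v = 543.9·(+0.08072)/0.69577 + 241.9 = 304.9973
M1: Pc = R·M1+t = (+0.27772, +0.02156, +0.64626); u = 659.0·(+0.27772)/0.64626 + 335.4 = 618.5925, v = 543.9·(+0.02156)/0.64626 + 241.9 = 260.0430
M2: Pc = R·M2+t = (+0.22695, -0.20912, +0.68883); u = 659.0·(+0.22695)/0.68883 + 335.4 = 552.5181, v = 543.9·(-0.20912)/0.68883 + 241.9 = 76.7831
M3: Pc = R·M3+t = (-0.00032, -0.14996, +0.73834); u = 659.0·(-0.00032)/0.73834 + 335.4 = 335.1158, v = 543.9·(-0.14996)/0.73834 + 241.9 = 131.4332

c0=(383.19, 305.00) c1=(618.59, 260.04) c2=(552.52, 76.78) c3=(335.12, 131.43)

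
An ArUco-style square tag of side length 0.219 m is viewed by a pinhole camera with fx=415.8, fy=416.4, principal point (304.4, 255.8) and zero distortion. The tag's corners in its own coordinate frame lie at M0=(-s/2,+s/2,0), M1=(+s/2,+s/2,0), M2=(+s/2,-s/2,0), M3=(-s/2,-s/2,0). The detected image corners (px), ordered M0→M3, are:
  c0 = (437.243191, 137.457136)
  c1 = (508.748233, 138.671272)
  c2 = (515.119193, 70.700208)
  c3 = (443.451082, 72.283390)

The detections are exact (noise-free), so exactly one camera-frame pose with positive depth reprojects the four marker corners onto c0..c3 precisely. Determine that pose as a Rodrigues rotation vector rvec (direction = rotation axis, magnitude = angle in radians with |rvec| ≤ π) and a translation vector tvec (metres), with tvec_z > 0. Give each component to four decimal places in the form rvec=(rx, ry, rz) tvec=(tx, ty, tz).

rvec=(-0.0216, 0.2633, 0.0959) tvec=(0.5591, -0.4931, 1.3595)

Intrinsics K: fx=415.8, fy=416.4, cx=304.4, cy=255.8
Marker side s = 0.219 m; corners in marker frame (Z=0):
  M0 = (-0.1095, +0.1095, 0)
  M1 = (+0.1095, +0.1095, 0)
  M2 = (+0.1095, -0.1095, 0)
  M3 = (-0.1095, -0.1095, 0)
Detected image corners:
  c0 = (437.243191, 137.457136) px
  c1 = (508.748233, 138.671272) px
  c2 = (515.119193, 70.700208) px
  c3 = (443.451082, 72.283390) px
Planar DLT: solve 8×8 A·h = b for H (H[2,2]=1):
  H  [+235.51478 -31.78554 +475.39058]
  H  [-20.95255 +303.17282 +104.75640]
  H  [-0.19189 -0.00646 +1.00000]
B = K⁻¹H; ‖b₁‖=0.735580, ‖b₂‖=0.735580; λ = 2/(‖b₁‖+‖b₂‖) = 1.359471, sign → tz>0 ⇒ λ=+1.359471
r₁ = λ·B[:,0] = (+0.96100,+0.09185,-0.26086); r₂ = λ·B[:,1] = (-0.09750,+0.99520,-0.00878)
r₃ = r₁×r₂ = (+0.25880,+0.03387,+0.96534); SVD([r₁ r₂ r₃]) → R = UVᵀ:
  R  [+0.96100 -0.09750 +0.25880]
  R  [+0.09185 +0.99520 +0.03387]
  R  [-0.26086 -0.00878 +0.96534]
t = (+0.55906, -0.49313, +1.35947) m
tr R = 2.921529; θ = arccos((tr R − 1)/2) = 0.281050 rad = 16.103°
axis k = ((R−Rᵀ)₃₂, (R−Rᵀ)₁₃, (R−Rᵀ)₂₁) / (2 sinθ) = (-0.076880, +0.936796, +0.341325)
rvec = θ·k = (-0.021607, +0.263287, +0.095929)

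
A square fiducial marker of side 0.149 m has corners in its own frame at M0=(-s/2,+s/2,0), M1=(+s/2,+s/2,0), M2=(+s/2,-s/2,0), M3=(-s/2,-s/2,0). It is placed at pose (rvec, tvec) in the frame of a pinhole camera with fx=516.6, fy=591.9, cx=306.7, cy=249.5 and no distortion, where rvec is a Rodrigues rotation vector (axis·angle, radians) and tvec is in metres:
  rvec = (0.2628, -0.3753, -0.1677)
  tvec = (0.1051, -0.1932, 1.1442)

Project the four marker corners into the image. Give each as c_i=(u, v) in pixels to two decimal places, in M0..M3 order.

c0=(327.17, 194.13) c1=(385.60, 180.96) c2=(380.94, 105.30) c3=(320.05, 115.50)

Intrinsics K: fx=516.6, fy=591.9, cx=306.7, cy=249.5
Marker side s = 0.149 m; corners in marker frame (Z=0):
  M0 = (-0.0745, +0.0745, 0)
  M1 = (+0.0745, +0.0745, 0)
  M2 = (+0.0745, -0.0745, 0)
  M3 = (-0.0745, -0.0745, 0)
rvec = (0.2628, -0.3753, -0.1677), |rvec| = θ = 0.48789 rad = 27.954°
Rodrigues: sinθ=0.46876, 1−cosθ=0.11668; R = I + sinθ·[k]× + (1−cosθ)·[k]×²:
    [+0.91718 +0.11278 -0.38219]
    [-0.20947 +0.95236 -0.22165]
    [+0.33898 +0.28335 +0.89711]
t = (0.1051, -0.1932, 1.1442) m
M0: Pc = R·M0+t = (+0.04517, -0.10664, +1.14005); u = 516.6·(+0.04517)/1.14005 + 306.7 = 327.1693, v = 591.9·(-0.10664)/1.14005 + 249.5 = 194.1322
M1: Pc = R·M1+t = (+0.18183, -0.13785, +1.19056); u = 516.6·(+0.18183)/1.19056 + 306.7 = 385.5990, v = 591.9·(-0.13785)/1.19056 + 249.5 = 180.9644
M2: Pc = R·M2+t = (+0.16503, -0.27976, +1.14835); u = 516.6·(+0.16503)/1.14835 + 306.7 = 380.9400, v = 591.9·(-0.27976)/1.14835 + 249.5 = 105.3030
M3: Pc = R·M3+t = (+0.02837, -0.24855, +1.09784); u = 516.6·(+0.02837)/1.09784 + 306.7 = 320.0490, v = 591.9·(-0.24855)/1.09784 + 249.5 = 115.4963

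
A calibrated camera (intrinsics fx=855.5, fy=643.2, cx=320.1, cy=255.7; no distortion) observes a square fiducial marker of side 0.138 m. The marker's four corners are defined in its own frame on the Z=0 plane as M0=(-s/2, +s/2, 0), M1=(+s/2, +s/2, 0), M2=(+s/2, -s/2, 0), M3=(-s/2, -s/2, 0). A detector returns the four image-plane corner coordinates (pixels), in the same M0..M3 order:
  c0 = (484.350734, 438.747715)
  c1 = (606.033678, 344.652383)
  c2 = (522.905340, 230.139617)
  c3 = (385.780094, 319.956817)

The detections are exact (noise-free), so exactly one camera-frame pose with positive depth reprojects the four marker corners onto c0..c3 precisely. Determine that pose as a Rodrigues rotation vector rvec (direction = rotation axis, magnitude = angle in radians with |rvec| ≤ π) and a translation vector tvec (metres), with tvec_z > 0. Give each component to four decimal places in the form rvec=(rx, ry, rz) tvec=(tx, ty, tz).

Intrinsics K: fx=855.5, fy=643.2, cx=320.1, cy=255.7
Marker side s = 0.138 m; corners in marker frame (Z=0):
  M0 = (-0.0690, +0.0690, 0)
  M1 = (+0.0690, +0.0690, 0)
  M2 = (+0.0690, -0.0690, 0)
  M3 = (-0.0690, -0.0690, 0)
Detected image corners:
  c0 = (484.350734, 438.747715) px
  c1 = (606.033678, 344.652383) px
  c2 = (522.905340, 230.139617) px
  c3 = (385.780094, 319.956817) px
Planar DLT: solve 8×8 A·h = b for H (H[2,2]=1):
  H  [+1240.83009 +874.15215 +503.85860]
  H  [-463.49416 +990.18769 +333.19617]
  H  [+0.60989 +0.43656 +1.00000]
B = K⁻¹H; ‖b₁‖=1.671308, ‖b₂‖=1.671308; λ = 2/(‖b₁‖+‖b₂‖) = 0.598334, sign → tz>0 ⇒ λ=+0.598334
r₁ = λ·B[:,0] = (+0.73129,-0.57623,+0.36492); r₂ = λ·B[:,1] = (+0.51364,+0.81728,+0.26121)
r₃ = r₁×r₂ = (-0.44876,-0.00358,+0.89365); SVD([r₁ r₂ r₃]) → R = UVᵀ:
  R  [+0.73129 +0.51364 -0.44876]
  R  [-0.57623 +0.81728 -0.00358]
  R  [+0.36492 +0.26121 +0.89365]
t = (+0.12852, +0.07209, +0.59833) m
tr R = 2.442215; θ = arccos((tr R − 1)/2) = 0.765397 rad = 43.854°
axis k = ((R−Rᵀ)₃₂, (R−Rᵀ)₁₃, (R−Rᵀ)₂₁) / (2 sinθ) = (+0.191092, -0.587218, -0.786549)
rvec = θ·k = (+0.146262, -0.449455, -0.602022)

rvec=(0.1463, -0.4495, -0.6020) tvec=(0.1285, 0.0721, 0.5983)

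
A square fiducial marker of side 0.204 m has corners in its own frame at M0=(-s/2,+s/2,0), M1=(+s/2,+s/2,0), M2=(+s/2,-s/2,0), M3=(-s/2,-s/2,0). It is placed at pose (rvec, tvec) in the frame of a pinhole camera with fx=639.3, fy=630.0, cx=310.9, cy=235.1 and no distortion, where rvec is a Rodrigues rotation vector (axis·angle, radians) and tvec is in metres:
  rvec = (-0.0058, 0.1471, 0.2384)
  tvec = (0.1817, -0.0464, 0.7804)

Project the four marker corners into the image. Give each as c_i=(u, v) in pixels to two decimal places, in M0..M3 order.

Intrinsics K: fx=639.3, fy=630.0, cx=310.9, cy=235.1
Marker side s = 0.204 m; corners in marker frame (Z=0):
  M0 = (-0.1020, +0.1020, 0)
  M1 = (+0.1020, +0.1020, 0)
  M2 = (+0.1020, -0.1020, 0)
  M3 = (-0.1020, -0.1020, 0)
rvec = (-0.0058, 0.1471, 0.2384), |rvec| = θ = 0.28019 rad = 16.054°
Rodrigues: sinθ=0.27654, 1−cosθ=0.03900; R = I + sinθ·[k]× + (1−cosθ)·[k]×²:
    [+0.96102 -0.23572 +0.14450]
    [+0.23487 +0.97175 +0.02314]
    [-0.14587 +0.01170 +0.98923]
t = (0.1817, -0.0464, 0.7804) m
M0: Pc = R·M0+t = (+0.05963, +0.02876, +0.79647); u = 639.3·(+0.05963)/0.79647 + 310.9 = 358.7653, v = 630.0·(+0.02876)/0.79647 + 235.1 = 257.8504
M1: Pc = R·M1+t = (+0.25568, +0.07668, +0.76671); u = 639.3·(+0.25568)/0.76671 + 310.9 = 524.0913, v = 630.0·(+0.07668)/0.76671 + 235.1 = 298.1032
M2: Pc = R·M2+t = (+0.30377, -0.12156, +0.76433); u = 639.3·(+0.30377)/0.76433 + 310.9 = 564.9771, v = 630.0·(-0.12156)/0.76433 + 235.1 = 134.9021
M3: Pc = R·M3+t = (+0.10772, -0.16948, +0.79409); u = 639.3·(+0.10772)/0.79409 + 310.9 = 397.6222, v = 630.0·(-0.16948)/0.79409 + 235.1 = 100.6442

c0=(358.77, 257.85) c1=(524.09, 298.10) c2=(564.98, 134.90) c3=(397.62, 100.64)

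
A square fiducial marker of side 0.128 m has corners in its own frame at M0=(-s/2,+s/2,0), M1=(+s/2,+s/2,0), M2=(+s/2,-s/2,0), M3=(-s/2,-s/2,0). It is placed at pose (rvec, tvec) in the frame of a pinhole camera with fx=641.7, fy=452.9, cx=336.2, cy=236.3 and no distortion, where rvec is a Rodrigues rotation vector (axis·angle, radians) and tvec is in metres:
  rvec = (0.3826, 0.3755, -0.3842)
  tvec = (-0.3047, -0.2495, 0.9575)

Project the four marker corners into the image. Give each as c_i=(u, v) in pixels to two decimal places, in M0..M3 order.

c0=(123.39, 156.73) c1=(185.85, 134.65) c2=(141.45, 76.04) c3=(79.09, 102.21)

Intrinsics K: fx=641.7, fy=452.9, cx=336.2, cy=236.3
Marker side s = 0.128 m; corners in marker frame (Z=0):
  M0 = (-0.0640, +0.0640, 0)
  M1 = (+0.0640, +0.0640, 0)
  M2 = (+0.0640, -0.0640, 0)
  M3 = (-0.0640, -0.0640, 0)
rvec = (0.3826, 0.3755, -0.3842), |rvec| = θ = 0.65954 rad = 37.789°
Rodrigues: sinθ=0.61275, 1−cosθ=0.20973; R = I + sinθ·[k]× + (1−cosθ)·[k]×²:
    [+0.86085 +0.42621 +0.27799]
    [-0.28768 +0.85826 -0.42502]
    [-0.41973 +0.28590 +0.86144]
t = (-0.3047, -0.2495, 0.9575) m
M0: Pc = R·M0+t = (-0.33252, -0.17616, +1.00266); u = 641.7·(-0.33252)/1.00266 + 336.2 = 123.3902, v = 452.9·(-0.17616)/1.00266 + 236.3 = 156.7288
M1: Pc = R·M1+t = (-0.22233, -0.21298, +0.94893); u = 641.7·(-0.22233)/0.94893 + 336.2 = 185.8547, v = 452.9·(-0.21298)/0.94893 + 236.3 = 134.6491
M2: Pc = R·M2+t = (-0.27688, -0.32284, +0.91234); u = 641.7·(-0.27688)/0.91234 + 336.2 = 141.4524, v = 452.9·(-0.32284)/0.91234 + 236.3 = 76.0371
M3: Pc = R·M3+t = (-0.38707, -0.28602, +0.96607); u = 641.7·(-0.38707)/0.96607 + 336.2 = 79.0909, v = 452.9·(-0.28602)/0.96607 + 236.3 = 102.2127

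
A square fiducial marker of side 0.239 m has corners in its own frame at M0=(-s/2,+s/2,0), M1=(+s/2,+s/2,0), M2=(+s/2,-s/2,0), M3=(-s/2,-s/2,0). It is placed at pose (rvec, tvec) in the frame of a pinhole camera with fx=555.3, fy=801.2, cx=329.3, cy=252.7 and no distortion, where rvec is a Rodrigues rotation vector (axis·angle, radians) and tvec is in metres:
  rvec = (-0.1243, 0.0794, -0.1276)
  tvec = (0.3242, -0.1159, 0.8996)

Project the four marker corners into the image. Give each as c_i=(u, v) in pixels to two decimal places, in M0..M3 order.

Intrinsics K: fx=555.3, fy=801.2, cx=329.3, cy=252.7
Marker side s = 0.239 m; corners in marker frame (Z=0):
  M0 = (-0.1195, +0.1195, 0)
  M1 = (+0.1195, +0.1195, 0)
  M2 = (+0.1195, -0.1195, 0)
  M3 = (-0.1195, -0.1195, 0)
rvec = (-0.1243, 0.0794, -0.1276), |rvec| = θ = 0.19503 rad = 11.174°
Rodrigues: sinθ=0.19380, 1−cosθ=0.01896; R = I + sinθ·[k]× + (1−cosθ)·[k]×²:
    [+0.98874 +0.12187 +0.08680]
    [-0.13171 +0.98418 +0.11846]
    [-0.07099 -0.12856 +0.98916]
t = (0.3242, -0.1159, 0.8996) m
M0: Pc = R·M0+t = (+0.22061, +0.01745, +0.89272); u = 555.3·(+0.22061)/0.89272 + 329.3 = 466.5258, v = 801.2·(+0.01745)/0.89272 + 252.7 = 268.3606
M1: Pc = R·M1+t = (+0.45692, -0.01403, +0.87575); u = 555.3·(+0.45692)/0.87575 + 329.3 = 619.0243, v = 801.2·(-0.01403)/0.87575 + 252.7 = 239.8648
M2: Pc = R·M2+t = (+0.42779, -0.24925, +0.90648); u = 555.3·(+0.42779)/0.90648 + 329.3 = 591.3602, v = 801.2·(-0.24925)/0.90648 + 252.7 = 32.3986
M3: Pc = R·M3+t = (+0.19148, -0.21777, +0.92345); u = 555.3·(+0.19148)/0.92345 + 329.3 = 444.4443, v = 801.2·(-0.21777)/0.92345 + 252.7 = 63.7582

c0=(466.53, 268.36) c1=(619.02, 239.86) c2=(591.36, 32.40) c3=(444.44, 63.76)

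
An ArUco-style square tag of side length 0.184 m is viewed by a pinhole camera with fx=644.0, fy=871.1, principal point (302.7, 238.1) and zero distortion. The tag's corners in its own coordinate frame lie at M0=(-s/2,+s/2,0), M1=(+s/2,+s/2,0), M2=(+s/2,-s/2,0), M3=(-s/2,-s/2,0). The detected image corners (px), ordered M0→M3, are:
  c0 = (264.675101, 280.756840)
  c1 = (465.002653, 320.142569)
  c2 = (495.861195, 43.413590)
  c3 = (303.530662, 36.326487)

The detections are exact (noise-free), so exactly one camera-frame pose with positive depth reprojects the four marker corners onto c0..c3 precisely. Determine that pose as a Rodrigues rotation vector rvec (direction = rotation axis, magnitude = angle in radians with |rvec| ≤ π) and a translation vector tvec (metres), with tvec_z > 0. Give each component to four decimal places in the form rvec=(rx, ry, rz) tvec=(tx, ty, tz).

Intrinsics K: fx=644.0, fy=871.1, cx=302.7, cy=238.1
Marker side s = 0.184 m; corners in marker frame (Z=0):
  M0 = (-0.0920, +0.0920, 0)
  M1 = (+0.0920, +0.0920, 0)
  M2 = (+0.0920, -0.0920, 0)
  M3 = (-0.0920, -0.0920, 0)
Detected image corners:
  c0 = (264.675101, 280.756840) px
  c1 = (465.002653, 320.142569) px
  c2 = (495.861195, 43.413590) px
  c3 = (303.530662, 36.326487) px
Planar DLT: solve 8×8 A·h = b for H (H[2,2]=1):
  H  [+820.26708 -319.03915 +376.99222]
  H  [+14.04174 +1353.88035 +165.44839]
  H  [-0.64371 -0.33566 +1.00000]
B = K⁻¹H; ‖b₁‖=1.713437, ‖b₂‖=1.713437; λ = 2/(‖b₁‖+‖b₂‖) = 0.583622, sign → tz>0 ⇒ λ=+0.583622
r₁ = λ·B[:,0] = (+0.91995,+0.11209,-0.37568); r₂ = λ·B[:,1] = (-0.19705,+0.96062,-0.19590)
r₃ = r₁×r₂ = (+0.33893,+0.25424,+0.90581); SVD([r₁ r₂ r₃]) → R = UVᵀ:
  R  [+0.91995 -0.19705 +0.33893]
  R  [+0.11209 +0.96062 +0.25424]
  R  [-0.37568 -0.19590 +0.90581]
t = (+0.06733, -0.04868, +0.58362) m
tr R = 2.786375; θ = arccos((tr R − 1)/2) = 0.466412 rad = 26.723°
axis k = ((R−Rᵀ)₃₂, (R−Rᵀ)₁₃, (R−Rᵀ)₂₁) / (2 sinθ) = (-0.500509, +0.794568, +0.343734)
rvec = θ·k = (-0.233443, +0.370596, +0.160321)

rvec=(-0.2334, 0.3706, 0.1603) tvec=(0.0673, -0.0487, 0.5836)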